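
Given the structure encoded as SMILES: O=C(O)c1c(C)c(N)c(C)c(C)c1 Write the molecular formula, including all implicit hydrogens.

Walk through each heavy atom and fill implicit hydrogens from standard valence (C 4, N 3, O 2, S 2, halogen 1); for lowercase aromatic atoms, an aromatic c carries 1 H when it has two neighbours and 0 H with three, and aromatic n carries 0 H:
  atom 1: O, bond orders sum to 2 (valence 2) → 0 H
  atom 2: C, bond orders sum to 4 (valence 4) → 0 H
  atom 3: O, bond orders sum to 1 (valence 2) → 1 H
  atom 4: aromatic c, 3 neighbours → 0 H
  atom 5: aromatic c, 3 neighbours → 0 H
  atom 6: C, bond orders sum to 1 (valence 4) → 3 H
  atom 7: aromatic c, 3 neighbours → 0 H
  atom 8: N, bond orders sum to 1 (valence 3) → 2 H
  atom 9: aromatic c, 3 neighbours → 0 H
  atom 10: C, bond orders sum to 1 (valence 4) → 3 H
  atom 11: aromatic c, 3 neighbours → 0 H
  atom 12: C, bond orders sum to 1 (valence 4) → 3 H
  atom 13: aromatic c, 2 neighbours → 1 H
Totals → C:10, H:13, N:1, O:2.
In Hill order: C10H13NO2.

C10H13NO2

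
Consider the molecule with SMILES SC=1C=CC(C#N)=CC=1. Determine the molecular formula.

Walk through each heavy atom and fill implicit hydrogens from standard valence (C 4, N 3, O 2, S 2, halogen 1):
  atom 1: S, bond orders sum to 1 (valence 2) → 1 H
  atom 2: C, bond orders sum to 4 (valence 4) → 0 H
  atom 3: C, bond orders sum to 3 (valence 4) → 1 H
  atom 4: C, bond orders sum to 3 (valence 4) → 1 H
  atom 5: C, bond orders sum to 4 (valence 4) → 0 H
  atom 6: C, bond orders sum to 4 (valence 4) → 0 H
  atom 7: N, bond orders sum to 3 (valence 3) → 0 H
  atom 8: C, bond orders sum to 3 (valence 4) → 1 H
  atom 9: C, bond orders sum to 3 (valence 4) → 1 H
Totals → C:7, H:5, N:1, S:1.

C7H5NS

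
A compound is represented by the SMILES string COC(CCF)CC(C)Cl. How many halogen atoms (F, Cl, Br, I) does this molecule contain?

Halogen atoms appear at heavy-atom positions 6, 10 (1×Cl, 1×F).
Other groups present: 1 ether.
Halogen count: 2.

2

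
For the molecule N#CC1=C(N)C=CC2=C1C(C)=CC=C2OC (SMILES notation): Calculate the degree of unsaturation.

9

Degree of unsaturation = (number of rings) + (number of π bonds).
Ring closures in the SMILES: 2.
π bonds: 5 double bonds (each 1 DoU), 1 triple bond (each 2 DoU) → 7 DoU from unsaturation.
Total DoU = 2 + 7 = 9.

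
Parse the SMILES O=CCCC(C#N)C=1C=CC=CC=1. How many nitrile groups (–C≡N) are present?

1

The nitrile motif appears at heavy-atom position 6 in the SMILES.
Other groups present: 1 aldehyde.
Nitrile count: 1.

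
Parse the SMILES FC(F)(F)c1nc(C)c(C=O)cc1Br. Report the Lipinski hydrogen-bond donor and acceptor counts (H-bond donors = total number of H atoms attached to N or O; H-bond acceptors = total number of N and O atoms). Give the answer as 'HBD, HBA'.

0, 2

Donors: find every N or O and count the H atoms it carries.
  atom 6 (N): bond orders sum to 3 → 0 H
  atom 11 (O): bond orders sum to 2 → 0 H
Lipinski HBD = 0.
Acceptors: N atoms = 1, O atoms = 1 → HBA = 2.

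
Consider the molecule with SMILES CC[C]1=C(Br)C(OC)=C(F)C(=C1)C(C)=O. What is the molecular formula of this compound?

Walk through each heavy atom and fill implicit hydrogens from standard valence (C 4, N 3, O 2, S 2, halogen 1):
  atom 1: C, bond orders sum to 1 (valence 4) → 3 H
  atom 2: C, bond orders sum to 2 (valence 4) → 2 H
  atom 3: C with explicit H count 0
  atom 4: C, bond orders sum to 4 (valence 4) → 0 H
  atom 5: Br (halogen, monovalent) → 0 H
  atom 6: C, bond orders sum to 4 (valence 4) → 0 H
  atom 7: O, bond orders sum to 2 (valence 2) → 0 H
  atom 8: C, bond orders sum to 1 (valence 4) → 3 H
  atom 9: C, bond orders sum to 4 (valence 4) → 0 H
  atom 10: F (halogen, monovalent) → 0 H
  atom 11: C, bond orders sum to 4 (valence 4) → 0 H
  atom 12: C, bond orders sum to 3 (valence 4) → 1 H
  atom 13: C, bond orders sum to 4 (valence 4) → 0 H
  atom 14: C, bond orders sum to 1 (valence 4) → 3 H
  atom 15: O, bond orders sum to 2 (valence 2) → 0 H
Totals → C:11, H:12, Br:1, F:1, O:2.

C11H12BrFO2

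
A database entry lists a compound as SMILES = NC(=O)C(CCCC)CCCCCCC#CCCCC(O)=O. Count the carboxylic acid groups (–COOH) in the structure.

1

The carboxylic acid motif appears at heavy-atom position 20 in the SMILES.
Other groups present: 1 alkyne, 1 amide.
Carboxylic acid count: 1.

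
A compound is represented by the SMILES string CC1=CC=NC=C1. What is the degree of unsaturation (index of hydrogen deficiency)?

Degree of unsaturation = (number of rings) + (number of π bonds).
Ring closures in the SMILES: 1.
π bonds: 3 double bonds (each 1 DoU) → 3 DoU from unsaturation.
Total DoU = 1 + 3 = 4.

4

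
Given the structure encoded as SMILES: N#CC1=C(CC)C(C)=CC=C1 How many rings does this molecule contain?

In SMILES, each pair of matching ring-closure digits denotes one ring-closing bond; the number of such bonds equals the number of independent rings.
Ring-closure bonds here: 1.

1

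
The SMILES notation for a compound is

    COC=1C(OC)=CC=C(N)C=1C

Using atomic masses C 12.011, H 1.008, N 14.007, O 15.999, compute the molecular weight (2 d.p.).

First, the molecular formula is C9H13NO2 (counting implicit H from valence).
  C: 9 × 12.011 = 108.099
  H: 13 × 1.008 = 13.104
  N: 1 × 14.007 = 14.007
  O: 2 × 15.999 = 31.998
Sum: 9×12.011 + 13×1.008 + 1×14.007 + 2×15.999 = 167.208 → 167.21 g/mol.

167.21 g/mol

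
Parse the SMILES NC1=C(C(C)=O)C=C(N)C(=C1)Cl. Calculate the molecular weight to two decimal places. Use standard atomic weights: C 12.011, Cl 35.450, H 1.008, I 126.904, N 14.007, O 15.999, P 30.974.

184.62 g/mol

First, the molecular formula is C8H9ClN2O (counting implicit H from valence).
  C: 8 × 12.011 = 96.088
  Cl: 1 × 35.450 = 35.450
  H: 9 × 1.008 = 9.072
  N: 2 × 14.007 = 28.014
  O: 1 × 15.999 = 15.999
Sum: 8×12.011 + 1×35.450 + 9×1.008 + 2×14.007 + 1×15.999 = 184.623 → 184.62 g/mol.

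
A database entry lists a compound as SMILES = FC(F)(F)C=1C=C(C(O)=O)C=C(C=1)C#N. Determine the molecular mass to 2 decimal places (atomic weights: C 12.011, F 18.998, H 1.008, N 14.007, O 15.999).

First, the molecular formula is C9H4F3NO2 (counting implicit H from valence).
  C: 9 × 12.011 = 108.099
  F: 3 × 18.998 = 56.994
  H: 4 × 1.008 = 4.032
  N: 1 × 14.007 = 14.007
  O: 2 × 15.999 = 31.998
Sum: 9×12.011 + 3×18.998 + 4×1.008 + 1×14.007 + 2×15.999 = 215.130 → 215.13 g/mol.

215.13 g/mol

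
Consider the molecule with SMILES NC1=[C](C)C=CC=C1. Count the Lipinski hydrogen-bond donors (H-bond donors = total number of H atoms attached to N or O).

2

Donors: find every N or O and count the H atoms it carries.
  atom 1 (N): bond orders sum to 1 → 2 H
Lipinski HBD = 2.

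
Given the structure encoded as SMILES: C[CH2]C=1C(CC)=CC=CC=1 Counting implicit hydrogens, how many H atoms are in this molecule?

Walk through each heavy atom and fill implicit hydrogens from standard valence (C 4, N 3, O 2, S 2, halogen 1):
  atom 1: C, bond orders sum to 1 (valence 4) → 3 H
  atom 2: C with explicit H count 2
  atom 3: C, bond orders sum to 4 (valence 4) → 0 H
  atom 4: C, bond orders sum to 4 (valence 4) → 0 H
  atom 5: C, bond orders sum to 2 (valence 4) → 2 H
  atom 6: C, bond orders sum to 1 (valence 4) → 3 H
  atom 7: C, bond orders sum to 3 (valence 4) → 1 H
  atom 8: C, bond orders sum to 3 (valence 4) → 1 H
  atom 9: C, bond orders sum to 3 (valence 4) → 1 H
  atom 10: C, bond orders sum to 3 (valence 4) → 1 H
Total hydrogens: 14.

14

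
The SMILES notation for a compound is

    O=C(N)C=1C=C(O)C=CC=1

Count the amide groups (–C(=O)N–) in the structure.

The amide motif appears at heavy-atom position 2 in the SMILES.
Other groups present: 1 hydroxyl.
Amide count: 1.

1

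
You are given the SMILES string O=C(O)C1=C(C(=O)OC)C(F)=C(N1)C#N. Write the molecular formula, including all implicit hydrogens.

Walk through each heavy atom and fill implicit hydrogens from standard valence (C 4, N 3, O 2, S 2, halogen 1):
  atom 1: O, bond orders sum to 2 (valence 2) → 0 H
  atom 2: C, bond orders sum to 4 (valence 4) → 0 H
  atom 3: O, bond orders sum to 1 (valence 2) → 1 H
  atom 4: C, bond orders sum to 4 (valence 4) → 0 H
  atom 5: C, bond orders sum to 4 (valence 4) → 0 H
  atom 6: C, bond orders sum to 4 (valence 4) → 0 H
  atom 7: O, bond orders sum to 2 (valence 2) → 0 H
  atom 8: O, bond orders sum to 2 (valence 2) → 0 H
  atom 9: C, bond orders sum to 1 (valence 4) → 3 H
  atom 10: C, bond orders sum to 4 (valence 4) → 0 H
  atom 11: F (halogen, monovalent) → 0 H
  atom 12: C, bond orders sum to 4 (valence 4) → 0 H
  atom 13: N, bond orders sum to 2 (valence 3) → 1 H
  atom 14: C, bond orders sum to 4 (valence 4) → 0 H
  atom 15: N, bond orders sum to 3 (valence 3) → 0 H
Totals → C:8, H:5, F:1, N:2, O:4.

C8H5FN2O4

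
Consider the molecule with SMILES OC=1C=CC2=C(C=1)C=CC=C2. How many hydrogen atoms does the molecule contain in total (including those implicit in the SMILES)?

8

Walk through each heavy atom and fill implicit hydrogens from standard valence (C 4, N 3, O 2, S 2, halogen 1):
  atom 1: O, bond orders sum to 1 (valence 2) → 1 H
  atom 2: C, bond orders sum to 4 (valence 4) → 0 H
  atom 3: C, bond orders sum to 3 (valence 4) → 1 H
  atom 4: C, bond orders sum to 3 (valence 4) → 1 H
  atom 5: C, bond orders sum to 4 (valence 4) → 0 H
  atom 6: C, bond orders sum to 4 (valence 4) → 0 H
  atom 7: C, bond orders sum to 3 (valence 4) → 1 H
  atom 8: C, bond orders sum to 3 (valence 4) → 1 H
  atom 9: C, bond orders sum to 3 (valence 4) → 1 H
  atom 10: C, bond orders sum to 3 (valence 4) → 1 H
  atom 11: C, bond orders sum to 3 (valence 4) → 1 H
Total hydrogens: 8.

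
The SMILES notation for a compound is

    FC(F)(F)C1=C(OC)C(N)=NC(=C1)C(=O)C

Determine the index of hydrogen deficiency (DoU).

5

Molecular formula: C9H9F3N2O2.
DoU = (2C + 2 + N − H − X) / 2, where X is the halogen count and O/S are ignored.
    = (2·9 + 2 + 2 − 9 − 3) / 2 = 10 / 2 = 5.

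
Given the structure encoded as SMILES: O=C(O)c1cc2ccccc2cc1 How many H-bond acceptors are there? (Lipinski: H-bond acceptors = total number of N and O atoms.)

N atoms: 0; O atoms: 2.
Lipinski HBA = 0 + 2 = 2.

2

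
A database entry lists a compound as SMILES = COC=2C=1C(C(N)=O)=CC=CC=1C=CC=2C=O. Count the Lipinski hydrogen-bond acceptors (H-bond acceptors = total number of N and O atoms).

N atoms: 1; O atoms: 3.
Lipinski HBA = 1 + 3 = 4.

4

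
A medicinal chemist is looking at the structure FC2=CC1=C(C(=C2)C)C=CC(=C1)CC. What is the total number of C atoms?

Count every carbon token in the SMILES (each C, including those in ring-closure positions and inside branches).
Carbon count: 13.

13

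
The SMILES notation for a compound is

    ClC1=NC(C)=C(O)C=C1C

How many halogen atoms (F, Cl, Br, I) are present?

Halogen atoms appear at heavy-atom position 1 (1×Cl).
Other groups present: 1 hydroxyl.
Halogen count: 1.

1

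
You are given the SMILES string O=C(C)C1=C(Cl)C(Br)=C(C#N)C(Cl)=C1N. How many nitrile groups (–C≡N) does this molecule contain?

1

The nitrile motif appears at heavy-atom position 10 in the SMILES.
Other groups present: 1 ketone, 1 primary amine.
Nitrile count: 1.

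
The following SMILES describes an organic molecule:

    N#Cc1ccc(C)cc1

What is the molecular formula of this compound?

Walk through each heavy atom and fill implicit hydrogens from standard valence (C 4, N 3, O 2, S 2, halogen 1); for lowercase aromatic atoms, an aromatic c carries 1 H when it has two neighbours and 0 H with three, and aromatic n carries 0 H:
  atom 1: N, bond orders sum to 3 (valence 3) → 0 H
  atom 2: C, bond orders sum to 4 (valence 4) → 0 H
  atom 3: aromatic c, 3 neighbours → 0 H
  atom 4: aromatic c, 2 neighbours → 1 H
  atom 5: aromatic c, 2 neighbours → 1 H
  atom 6: aromatic c, 3 neighbours → 0 H
  atom 7: C, bond orders sum to 1 (valence 4) → 3 H
  atom 8: aromatic c, 2 neighbours → 1 H
  atom 9: aromatic c, 2 neighbours → 1 H
Totals → C:8, H:7, N:1.

C8H7N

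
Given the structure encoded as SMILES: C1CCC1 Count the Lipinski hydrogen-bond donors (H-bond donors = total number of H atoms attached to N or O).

Donors: find every N or O and count the H atoms it carries.
  (no N or O atoms present)
Lipinski HBD = 0.

0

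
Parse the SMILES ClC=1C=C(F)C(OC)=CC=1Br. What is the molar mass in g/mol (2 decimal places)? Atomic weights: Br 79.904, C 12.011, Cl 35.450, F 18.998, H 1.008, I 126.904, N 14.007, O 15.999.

First, the molecular formula is C7H5BrClFO (counting implicit H from valence).
  Br: 1 × 79.904 = 79.904
  C: 7 × 12.011 = 84.077
  Cl: 1 × 35.450 = 35.450
  F: 1 × 18.998 = 18.998
  H: 5 × 1.008 = 5.040
  O: 1 × 15.999 = 15.999
Sum: 1×79.904 + 7×12.011 + 1×35.450 + 1×18.998 + 5×1.008 + 1×15.999 = 239.468 → 239.47 g/mol.

239.47 g/mol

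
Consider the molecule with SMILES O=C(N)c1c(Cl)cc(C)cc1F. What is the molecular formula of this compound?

C8H7ClFNO

Walk through each heavy atom and fill implicit hydrogens from standard valence (C 4, N 3, O 2, S 2, halogen 1); for lowercase aromatic atoms, an aromatic c carries 1 H when it has two neighbours and 0 H with three, and aromatic n carries 0 H:
  atom 1: O, bond orders sum to 2 (valence 2) → 0 H
  atom 2: C, bond orders sum to 4 (valence 4) → 0 H
  atom 3: N, bond orders sum to 1 (valence 3) → 2 H
  atom 4: aromatic c, 3 neighbours → 0 H
  atom 5: aromatic c, 3 neighbours → 0 H
  atom 6: Cl (halogen, monovalent) → 0 H
  atom 7: aromatic c, 2 neighbours → 1 H
  atom 8: aromatic c, 3 neighbours → 0 H
  atom 9: C, bond orders sum to 1 (valence 4) → 3 H
  atom 10: aromatic c, 2 neighbours → 1 H
  atom 11: aromatic c, 3 neighbours → 0 H
  atom 12: F (halogen, monovalent) → 0 H
Totals → C:8, H:7, Cl:1, F:1, N:1, O:1.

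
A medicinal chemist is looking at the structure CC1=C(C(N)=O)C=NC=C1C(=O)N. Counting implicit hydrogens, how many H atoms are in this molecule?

Walk through each heavy atom and fill implicit hydrogens from standard valence (C 4, N 3, O 2, S 2, halogen 1):
  atom 1: C, bond orders sum to 1 (valence 4) → 3 H
  atom 2: C, bond orders sum to 4 (valence 4) → 0 H
  atom 3: C, bond orders sum to 4 (valence 4) → 0 H
  atom 4: C, bond orders sum to 4 (valence 4) → 0 H
  atom 5: N, bond orders sum to 1 (valence 3) → 2 H
  atom 6: O, bond orders sum to 2 (valence 2) → 0 H
  atom 7: C, bond orders sum to 3 (valence 4) → 1 H
  atom 8: N, bond orders sum to 3 (valence 3) → 0 H
  atom 9: C, bond orders sum to 3 (valence 4) → 1 H
  atom 10: C, bond orders sum to 4 (valence 4) → 0 H
  atom 11: C, bond orders sum to 4 (valence 4) → 0 H
  atom 12: O, bond orders sum to 2 (valence 2) → 0 H
  atom 13: N, bond orders sum to 1 (valence 3) → 2 H
Total hydrogens: 9.

9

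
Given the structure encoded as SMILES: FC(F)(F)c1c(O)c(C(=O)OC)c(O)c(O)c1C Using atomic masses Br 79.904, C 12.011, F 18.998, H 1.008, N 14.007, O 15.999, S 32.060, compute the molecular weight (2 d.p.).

266.17 g/mol

First, the molecular formula is C10H9F3O5 (counting implicit H from valence).
  C: 10 × 12.011 = 120.110
  F: 3 × 18.998 = 56.994
  H: 9 × 1.008 = 9.072
  O: 5 × 15.999 = 79.995
Sum: 10×12.011 + 3×18.998 + 9×1.008 + 5×15.999 = 266.171 → 266.17 g/mol.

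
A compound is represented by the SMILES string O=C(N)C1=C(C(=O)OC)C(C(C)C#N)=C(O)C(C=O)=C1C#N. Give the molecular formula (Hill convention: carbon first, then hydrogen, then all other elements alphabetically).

C14H11N3O5

Walk through each heavy atom and fill implicit hydrogens from standard valence (C 4, N 3, O 2, S 2, halogen 1):
  atom 1: O, bond orders sum to 2 (valence 2) → 0 H
  atom 2: C, bond orders sum to 4 (valence 4) → 0 H
  atom 3: N, bond orders sum to 1 (valence 3) → 2 H
  atom 4: C, bond orders sum to 4 (valence 4) → 0 H
  atom 5: C, bond orders sum to 4 (valence 4) → 0 H
  atom 6: C, bond orders sum to 4 (valence 4) → 0 H
  atom 7: O, bond orders sum to 2 (valence 2) → 0 H
  atom 8: O, bond orders sum to 2 (valence 2) → 0 H
  atom 9: C, bond orders sum to 1 (valence 4) → 3 H
  atom 10: C, bond orders sum to 4 (valence 4) → 0 H
  atom 11: C, bond orders sum to 3 (valence 4) → 1 H
  atom 12: C, bond orders sum to 1 (valence 4) → 3 H
  atom 13: C, bond orders sum to 4 (valence 4) → 0 H
  atom 14: N, bond orders sum to 3 (valence 3) → 0 H
  atom 15: C, bond orders sum to 4 (valence 4) → 0 H
  atom 16: O, bond orders sum to 1 (valence 2) → 1 H
  atom 17: C, bond orders sum to 4 (valence 4) → 0 H
  atom 18: C, bond orders sum to 3 (valence 4) → 1 H
  atom 19: O, bond orders sum to 2 (valence 2) → 0 H
  atom 20: C, bond orders sum to 4 (valence 4) → 0 H
  atom 21: C, bond orders sum to 4 (valence 4) → 0 H
  atom 22: N, bond orders sum to 3 (valence 3) → 0 H
Totals → C:14, H:11, N:3, O:5.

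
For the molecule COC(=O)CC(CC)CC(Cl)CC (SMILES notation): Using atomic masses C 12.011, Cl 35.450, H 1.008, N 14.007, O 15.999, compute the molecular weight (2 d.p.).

First, the molecular formula is C10H19ClO2 (counting implicit H from valence).
  C: 10 × 12.011 = 120.110
  Cl: 1 × 35.450 = 35.450
  H: 19 × 1.008 = 19.152
  O: 2 × 15.999 = 31.998
Sum: 10×12.011 + 1×35.450 + 19×1.008 + 2×15.999 = 206.710 → 206.71 g/mol.

206.71 g/mol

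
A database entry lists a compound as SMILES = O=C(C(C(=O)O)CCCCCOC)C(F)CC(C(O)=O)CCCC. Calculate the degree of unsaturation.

Molecular formula: C17H29FO6.
DoU = (2C + 2 + N − H − X) / 2, where X is the halogen count and O/S are ignored.
    = (2·17 + 2 + 0 − 29 − 1) / 2 = 6 / 2 = 3.

3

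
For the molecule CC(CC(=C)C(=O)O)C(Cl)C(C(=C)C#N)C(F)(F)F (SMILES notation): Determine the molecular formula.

C12H13ClF3NO2

Walk through each heavy atom and fill implicit hydrogens from standard valence (C 4, N 3, O 2, S 2, halogen 1):
  atom 1: C, bond orders sum to 1 (valence 4) → 3 H
  atom 2: C, bond orders sum to 3 (valence 4) → 1 H
  atom 3: C, bond orders sum to 2 (valence 4) → 2 H
  atom 4: C, bond orders sum to 4 (valence 4) → 0 H
  atom 5: C, bond orders sum to 2 (valence 4) → 2 H
  atom 6: C, bond orders sum to 4 (valence 4) → 0 H
  atom 7: O, bond orders sum to 2 (valence 2) → 0 H
  atom 8: O, bond orders sum to 1 (valence 2) → 1 H
  atom 9: C, bond orders sum to 3 (valence 4) → 1 H
  atom 10: Cl (halogen, monovalent) → 0 H
  atom 11: C, bond orders sum to 3 (valence 4) → 1 H
  atom 12: C, bond orders sum to 4 (valence 4) → 0 H
  atom 13: C, bond orders sum to 2 (valence 4) → 2 H
  atom 14: C, bond orders sum to 4 (valence 4) → 0 H
  atom 15: N, bond orders sum to 3 (valence 3) → 0 H
  atom 16: C, bond orders sum to 4 (valence 4) → 0 H
  atom 17: F (halogen, monovalent) → 0 H
  atom 18: F (halogen, monovalent) → 0 H
  atom 19: F (halogen, monovalent) → 0 H
Totals → C:12, H:13, Cl:1, F:3, N:1, O:2.
In Hill order: C12H13ClF3NO2.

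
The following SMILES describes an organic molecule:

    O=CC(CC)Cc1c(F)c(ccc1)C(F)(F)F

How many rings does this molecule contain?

1

In SMILES, each pair of matching ring-closure digits denotes one ring-closing bond; the number of such bonds equals the number of independent rings.
Ring-closure bonds here: 1.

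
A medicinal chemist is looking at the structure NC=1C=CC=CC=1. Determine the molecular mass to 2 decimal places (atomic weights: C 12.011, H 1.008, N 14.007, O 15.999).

93.13 g/mol

First, the molecular formula is C6H7N (counting implicit H from valence).
  C: 6 × 12.011 = 72.066
  H: 7 × 1.008 = 7.056
  N: 1 × 14.007 = 14.007
Sum: 6×12.011 + 7×1.008 + 1×14.007 = 93.129 → 93.13 g/mol.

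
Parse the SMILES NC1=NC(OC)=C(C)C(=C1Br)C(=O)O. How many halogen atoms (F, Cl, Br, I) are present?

Halogen atoms appear at heavy-atom position 11 (1×Br).
Other groups present: 1 carboxylic acid, 1 ether, 1 primary amine.
Halogen count: 1.

1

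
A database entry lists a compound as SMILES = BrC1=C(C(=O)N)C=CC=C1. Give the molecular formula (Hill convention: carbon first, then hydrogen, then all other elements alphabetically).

Walk through each heavy atom and fill implicit hydrogens from standard valence (C 4, N 3, O 2, S 2, halogen 1):
  atom 1: Br (halogen, monovalent) → 0 H
  atom 2: C, bond orders sum to 4 (valence 4) → 0 H
  atom 3: C, bond orders sum to 4 (valence 4) → 0 H
  atom 4: C, bond orders sum to 4 (valence 4) → 0 H
  atom 5: O, bond orders sum to 2 (valence 2) → 0 H
  atom 6: N, bond orders sum to 1 (valence 3) → 2 H
  atom 7: C, bond orders sum to 3 (valence 4) → 1 H
  atom 8: C, bond orders sum to 3 (valence 4) → 1 H
  atom 9: C, bond orders sum to 3 (valence 4) → 1 H
  atom 10: C, bond orders sum to 3 (valence 4) → 1 H
Totals → C:7, H:6, Br:1, N:1, O:1.

C7H6BrNO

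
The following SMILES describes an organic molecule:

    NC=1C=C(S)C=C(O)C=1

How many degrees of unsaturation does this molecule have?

Molecular formula: C6H7NOS.
DoU = (2C + 2 + N − H − X) / 2, where X is the halogen count and O/S are ignored.
    = (2·6 + 2 + 1 − 7 − 0) / 2 = 8 / 2 = 4.

4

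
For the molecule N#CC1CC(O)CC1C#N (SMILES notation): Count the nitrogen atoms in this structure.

Scan the SMILES for N atoms (remember two-letter symbols like Cl and Br are single atoms).
Nitrogen count: 2.

2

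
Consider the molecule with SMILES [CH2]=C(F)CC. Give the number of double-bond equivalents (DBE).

1

Molecular formula: C4H7F.
DoU = (2C + 2 + N − H − X) / 2, where X is the halogen count and O/S are ignored.
    = (2·4 + 2 + 0 − 7 − 1) / 2 = 2 / 2 = 1.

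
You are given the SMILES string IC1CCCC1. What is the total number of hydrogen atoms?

9

Walk through each heavy atom and fill implicit hydrogens from standard valence (C 4, N 3, O 2, S 2, halogen 1):
  atom 1: I (halogen, monovalent) → 0 H
  atom 2: C, bond orders sum to 3 (valence 4) → 1 H
  atom 3: C, bond orders sum to 2 (valence 4) → 2 H
  atom 4: C, bond orders sum to 2 (valence 4) → 2 H
  atom 5: C, bond orders sum to 2 (valence 4) → 2 H
  atom 6: C, bond orders sum to 2 (valence 4) → 2 H
Total hydrogens: 9.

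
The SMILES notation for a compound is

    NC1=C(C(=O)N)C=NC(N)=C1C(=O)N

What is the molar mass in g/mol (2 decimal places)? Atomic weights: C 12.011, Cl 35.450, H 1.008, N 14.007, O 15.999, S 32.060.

195.18 g/mol

First, the molecular formula is C7H9N5O2 (counting implicit H from valence).
  C: 7 × 12.011 = 84.077
  H: 9 × 1.008 = 9.072
  N: 5 × 14.007 = 70.035
  O: 2 × 15.999 = 31.998
Sum: 7×12.011 + 9×1.008 + 5×14.007 + 2×15.999 = 195.182 → 195.18 g/mol.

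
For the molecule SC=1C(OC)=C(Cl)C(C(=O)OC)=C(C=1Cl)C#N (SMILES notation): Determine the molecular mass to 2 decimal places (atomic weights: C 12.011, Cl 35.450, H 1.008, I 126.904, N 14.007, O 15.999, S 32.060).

First, the molecular formula is C10H7Cl2NO3S (counting implicit H from valence).
  C: 10 × 12.011 = 120.110
  Cl: 2 × 35.450 = 70.900
  H: 7 × 1.008 = 7.056
  N: 1 × 14.007 = 14.007
  O: 3 × 15.999 = 47.997
  S: 1 × 32.060 = 32.060
Sum: 10×12.011 + 2×35.450 + 7×1.008 + 1×14.007 + 3×15.999 + 1×32.060 = 292.130 → 292.13 g/mol.

292.13 g/mol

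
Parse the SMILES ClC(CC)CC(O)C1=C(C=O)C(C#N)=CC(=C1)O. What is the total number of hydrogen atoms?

14

Walk through each heavy atom and fill implicit hydrogens from standard valence (C 4, N 3, O 2, S 2, halogen 1):
  atom 1: Cl (halogen, monovalent) → 0 H
  atom 2: C, bond orders sum to 3 (valence 4) → 1 H
  atom 3: C, bond orders sum to 2 (valence 4) → 2 H
  atom 4: C, bond orders sum to 1 (valence 4) → 3 H
  atom 5: C, bond orders sum to 2 (valence 4) → 2 H
  atom 6: C, bond orders sum to 3 (valence 4) → 1 H
  atom 7: O, bond orders sum to 1 (valence 2) → 1 H
  atom 8: C, bond orders sum to 4 (valence 4) → 0 H
  atom 9: C, bond orders sum to 4 (valence 4) → 0 H
  atom 10: C, bond orders sum to 3 (valence 4) → 1 H
  atom 11: O, bond orders sum to 2 (valence 2) → 0 H
  atom 12: C, bond orders sum to 4 (valence 4) → 0 H
  atom 13: C, bond orders sum to 4 (valence 4) → 0 H
  atom 14: N, bond orders sum to 3 (valence 3) → 0 H
  atom 15: C, bond orders sum to 3 (valence 4) → 1 H
  atom 16: C, bond orders sum to 4 (valence 4) → 0 H
  atom 17: C, bond orders sum to 3 (valence 4) → 1 H
  atom 18: O, bond orders sum to 1 (valence 2) → 1 H
Total hydrogens: 14.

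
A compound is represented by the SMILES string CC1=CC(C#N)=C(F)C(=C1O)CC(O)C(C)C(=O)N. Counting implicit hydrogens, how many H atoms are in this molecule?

Walk through each heavy atom and fill implicit hydrogens from standard valence (C 4, N 3, O 2, S 2, halogen 1):
  atom 1: C, bond orders sum to 1 (valence 4) → 3 H
  atom 2: C, bond orders sum to 4 (valence 4) → 0 H
  atom 3: C, bond orders sum to 3 (valence 4) → 1 H
  atom 4: C, bond orders sum to 4 (valence 4) → 0 H
  atom 5: C, bond orders sum to 4 (valence 4) → 0 H
  atom 6: N, bond orders sum to 3 (valence 3) → 0 H
  atom 7: C, bond orders sum to 4 (valence 4) → 0 H
  atom 8: F (halogen, monovalent) → 0 H
  atom 9: C, bond orders sum to 4 (valence 4) → 0 H
  atom 10: C, bond orders sum to 4 (valence 4) → 0 H
  atom 11: O, bond orders sum to 1 (valence 2) → 1 H
  atom 12: C, bond orders sum to 2 (valence 4) → 2 H
  atom 13: C, bond orders sum to 3 (valence 4) → 1 H
  atom 14: O, bond orders sum to 1 (valence 2) → 1 H
  atom 15: C, bond orders sum to 3 (valence 4) → 1 H
  atom 16: C, bond orders sum to 1 (valence 4) → 3 H
  atom 17: C, bond orders sum to 4 (valence 4) → 0 H
  atom 18: O, bond orders sum to 2 (valence 2) → 0 H
  atom 19: N, bond orders sum to 1 (valence 3) → 2 H
Total hydrogens: 15.

15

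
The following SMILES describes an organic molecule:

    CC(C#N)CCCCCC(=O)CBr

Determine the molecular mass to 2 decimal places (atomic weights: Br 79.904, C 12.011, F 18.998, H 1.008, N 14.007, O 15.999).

First, the molecular formula is C10H16BrNO (counting implicit H from valence).
  Br: 1 × 79.904 = 79.904
  C: 10 × 12.011 = 120.110
  H: 16 × 1.008 = 16.128
  N: 1 × 14.007 = 14.007
  O: 1 × 15.999 = 15.999
Sum: 1×79.904 + 10×12.011 + 16×1.008 + 1×14.007 + 1×15.999 = 246.148 → 246.15 g/mol.

246.15 g/mol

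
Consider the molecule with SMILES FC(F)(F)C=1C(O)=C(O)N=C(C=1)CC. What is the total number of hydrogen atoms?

Walk through each heavy atom and fill implicit hydrogens from standard valence (C 4, N 3, O 2, S 2, halogen 1):
  atom 1: F (halogen, monovalent) → 0 H
  atom 2: C, bond orders sum to 4 (valence 4) → 0 H
  atom 3: F (halogen, monovalent) → 0 H
  atom 4: F (halogen, monovalent) → 0 H
  atom 5: C, bond orders sum to 4 (valence 4) → 0 H
  atom 6: C, bond orders sum to 4 (valence 4) → 0 H
  atom 7: O, bond orders sum to 1 (valence 2) → 1 H
  atom 8: C, bond orders sum to 4 (valence 4) → 0 H
  atom 9: O, bond orders sum to 1 (valence 2) → 1 H
  atom 10: N, bond orders sum to 3 (valence 3) → 0 H
  atom 11: C, bond orders sum to 4 (valence 4) → 0 H
  atom 12: C, bond orders sum to 3 (valence 4) → 1 H
  atom 13: C, bond orders sum to 2 (valence 4) → 2 H
  atom 14: C, bond orders sum to 1 (valence 4) → 3 H
Total hydrogens: 8.

8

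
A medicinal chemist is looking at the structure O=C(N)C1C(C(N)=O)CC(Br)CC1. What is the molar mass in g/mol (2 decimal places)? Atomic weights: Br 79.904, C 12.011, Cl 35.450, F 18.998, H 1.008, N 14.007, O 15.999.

First, the molecular formula is C8H13BrN2O2 (counting implicit H from valence).
  Br: 1 × 79.904 = 79.904
  C: 8 × 12.011 = 96.088
  H: 13 × 1.008 = 13.104
  N: 2 × 14.007 = 28.014
  O: 2 × 15.999 = 31.998
Sum: 1×79.904 + 8×12.011 + 13×1.008 + 2×14.007 + 2×15.999 = 249.108 → 249.11 g/mol.

249.11 g/mol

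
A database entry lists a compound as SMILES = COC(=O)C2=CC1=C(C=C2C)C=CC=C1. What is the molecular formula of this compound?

C13H12O2

Walk through each heavy atom and fill implicit hydrogens from standard valence (C 4, N 3, O 2, S 2, halogen 1):
  atom 1: C, bond orders sum to 1 (valence 4) → 3 H
  atom 2: O, bond orders sum to 2 (valence 2) → 0 H
  atom 3: C, bond orders sum to 4 (valence 4) → 0 H
  atom 4: O, bond orders sum to 2 (valence 2) → 0 H
  atom 5: C, bond orders sum to 4 (valence 4) → 0 H
  atom 6: C, bond orders sum to 3 (valence 4) → 1 H
  atom 7: C, bond orders sum to 4 (valence 4) → 0 H
  atom 8: C, bond orders sum to 4 (valence 4) → 0 H
  atom 9: C, bond orders sum to 3 (valence 4) → 1 H
  atom 10: C, bond orders sum to 4 (valence 4) → 0 H
  atom 11: C, bond orders sum to 1 (valence 4) → 3 H
  atom 12: C, bond orders sum to 3 (valence 4) → 1 H
  atom 13: C, bond orders sum to 3 (valence 4) → 1 H
  atom 14: C, bond orders sum to 3 (valence 4) → 1 H
  atom 15: C, bond orders sum to 3 (valence 4) → 1 H
Totals → C:13, H:12, O:2.
In Hill order: C13H12O2.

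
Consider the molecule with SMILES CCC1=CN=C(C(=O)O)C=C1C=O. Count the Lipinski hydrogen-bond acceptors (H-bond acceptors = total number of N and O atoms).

4

N atoms: 1; O atoms: 3.
Lipinski HBA = 1 + 3 = 4.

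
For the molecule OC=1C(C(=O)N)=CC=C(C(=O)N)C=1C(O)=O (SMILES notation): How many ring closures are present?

1

In SMILES, each pair of matching ring-closure digits denotes one ring-closing bond; the number of such bonds equals the number of independent rings.
Ring-closure bonds here: 1.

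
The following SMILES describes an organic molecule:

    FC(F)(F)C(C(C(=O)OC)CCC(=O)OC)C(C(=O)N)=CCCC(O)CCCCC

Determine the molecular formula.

C20H32F3NO6

Walk through each heavy atom and fill implicit hydrogens from standard valence (C 4, N 3, O 2, S 2, halogen 1):
  atom 1: F (halogen, monovalent) → 0 H
  atom 2: C, bond orders sum to 4 (valence 4) → 0 H
  atom 3: F (halogen, monovalent) → 0 H
  atom 4: F (halogen, monovalent) → 0 H
  atom 5: C, bond orders sum to 3 (valence 4) → 1 H
  atom 6: C, bond orders sum to 3 (valence 4) → 1 H
  atom 7: C, bond orders sum to 4 (valence 4) → 0 H
  atom 8: O, bond orders sum to 2 (valence 2) → 0 H
  atom 9: O, bond orders sum to 2 (valence 2) → 0 H
  atom 10: C, bond orders sum to 1 (valence 4) → 3 H
  atom 11: C, bond orders sum to 2 (valence 4) → 2 H
  atom 12: C, bond orders sum to 2 (valence 4) → 2 H
  atom 13: C, bond orders sum to 4 (valence 4) → 0 H
  atom 14: O, bond orders sum to 2 (valence 2) → 0 H
  atom 15: O, bond orders sum to 2 (valence 2) → 0 H
  atom 16: C, bond orders sum to 1 (valence 4) → 3 H
  atom 17: C, bond orders sum to 4 (valence 4) → 0 H
  atom 18: C, bond orders sum to 4 (valence 4) → 0 H
  atom 19: O, bond orders sum to 2 (valence 2) → 0 H
  atom 20: N, bond orders sum to 1 (valence 3) → 2 H
  atom 21: C, bond orders sum to 3 (valence 4) → 1 H
  atom 22: C, bond orders sum to 2 (valence 4) → 2 H
  atom 23: C, bond orders sum to 2 (valence 4) → 2 H
  atom 24: C, bond orders sum to 3 (valence 4) → 1 H
  atom 25: O, bond orders sum to 1 (valence 2) → 1 H
  atom 26: C, bond orders sum to 2 (valence 4) → 2 H
  atom 27: C, bond orders sum to 2 (valence 4) → 2 H
  atom 28: C, bond orders sum to 2 (valence 4) → 2 H
  atom 29: C, bond orders sum to 2 (valence 4) → 2 H
  atom 30: C, bond orders sum to 1 (valence 4) → 3 H
Totals → C:20, H:32, F:3, N:1, O:6.
In Hill order: C20H32F3NO6.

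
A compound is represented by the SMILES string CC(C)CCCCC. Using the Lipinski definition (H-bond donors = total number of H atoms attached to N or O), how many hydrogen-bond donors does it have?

Donors: find every N or O and count the H atoms it carries.
  (no N or O atoms present)
Lipinski HBD = 0.

0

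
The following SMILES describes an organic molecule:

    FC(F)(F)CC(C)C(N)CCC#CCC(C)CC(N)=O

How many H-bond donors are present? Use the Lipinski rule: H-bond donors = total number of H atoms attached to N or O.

4

Donors: find every N or O and count the H atoms it carries.
  atom 9 (N): bond orders sum to 1 → 2 H
  atom 19 (N): bond orders sum to 1 → 2 H
  atom 20 (O): bond orders sum to 2 → 0 H
Lipinski HBD = 4.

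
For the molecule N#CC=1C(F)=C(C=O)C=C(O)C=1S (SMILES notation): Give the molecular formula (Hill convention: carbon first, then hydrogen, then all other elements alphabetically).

Walk through each heavy atom and fill implicit hydrogens from standard valence (C 4, N 3, O 2, S 2, halogen 1):
  atom 1: N, bond orders sum to 3 (valence 3) → 0 H
  atom 2: C, bond orders sum to 4 (valence 4) → 0 H
  atom 3: C, bond orders sum to 4 (valence 4) → 0 H
  atom 4: C, bond orders sum to 4 (valence 4) → 0 H
  atom 5: F (halogen, monovalent) → 0 H
  atom 6: C, bond orders sum to 4 (valence 4) → 0 H
  atom 7: C, bond orders sum to 3 (valence 4) → 1 H
  atom 8: O, bond orders sum to 2 (valence 2) → 0 H
  atom 9: C, bond orders sum to 3 (valence 4) → 1 H
  atom 10: C, bond orders sum to 4 (valence 4) → 0 H
  atom 11: O, bond orders sum to 1 (valence 2) → 1 H
  atom 12: C, bond orders sum to 4 (valence 4) → 0 H
  atom 13: S, bond orders sum to 1 (valence 2) → 1 H
Totals → C:8, H:4, F:1, N:1, O:2, S:1.
In Hill order: C8H4FNO2S.

C8H4FNO2S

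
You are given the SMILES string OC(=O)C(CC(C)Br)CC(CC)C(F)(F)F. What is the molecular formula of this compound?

C10H16BrF3O2

Walk through each heavy atom and fill implicit hydrogens from standard valence (C 4, N 3, O 2, S 2, halogen 1):
  atom 1: O, bond orders sum to 1 (valence 2) → 1 H
  atom 2: C, bond orders sum to 4 (valence 4) → 0 H
  atom 3: O, bond orders sum to 2 (valence 2) → 0 H
  atom 4: C, bond orders sum to 3 (valence 4) → 1 H
  atom 5: C, bond orders sum to 2 (valence 4) → 2 H
  atom 6: C, bond orders sum to 3 (valence 4) → 1 H
  atom 7: C, bond orders sum to 1 (valence 4) → 3 H
  atom 8: Br (halogen, monovalent) → 0 H
  atom 9: C, bond orders sum to 2 (valence 4) → 2 H
  atom 10: C, bond orders sum to 3 (valence 4) → 1 H
  atom 11: C, bond orders sum to 2 (valence 4) → 2 H
  atom 12: C, bond orders sum to 1 (valence 4) → 3 H
  atom 13: C, bond orders sum to 4 (valence 4) → 0 H
  atom 14: F (halogen, monovalent) → 0 H
  atom 15: F (halogen, monovalent) → 0 H
  atom 16: F (halogen, monovalent) → 0 H
Totals → C:10, H:16, Br:1, F:3, O:2.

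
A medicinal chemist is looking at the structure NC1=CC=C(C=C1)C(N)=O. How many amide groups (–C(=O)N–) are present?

The amide motif appears at heavy-atom position 8 in the SMILES.
Other groups present: 1 primary amine.
Amide count: 1.

1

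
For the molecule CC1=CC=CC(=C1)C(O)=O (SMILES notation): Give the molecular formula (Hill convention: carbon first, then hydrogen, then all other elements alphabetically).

Walk through each heavy atom and fill implicit hydrogens from standard valence (C 4, N 3, O 2, S 2, halogen 1):
  atom 1: C, bond orders sum to 1 (valence 4) → 3 H
  atom 2: C, bond orders sum to 4 (valence 4) → 0 H
  atom 3: C, bond orders sum to 3 (valence 4) → 1 H
  atom 4: C, bond orders sum to 3 (valence 4) → 1 H
  atom 5: C, bond orders sum to 3 (valence 4) → 1 H
  atom 6: C, bond orders sum to 4 (valence 4) → 0 H
  atom 7: C, bond orders sum to 3 (valence 4) → 1 H
  atom 8: C, bond orders sum to 4 (valence 4) → 0 H
  atom 9: O, bond orders sum to 1 (valence 2) → 1 H
  atom 10: O, bond orders sum to 2 (valence 2) → 0 H
Totals → C:8, H:8, O:2.

C8H8O2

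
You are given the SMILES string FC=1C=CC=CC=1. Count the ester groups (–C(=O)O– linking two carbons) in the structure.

0

Scan the SMILES for the ester motif — none present.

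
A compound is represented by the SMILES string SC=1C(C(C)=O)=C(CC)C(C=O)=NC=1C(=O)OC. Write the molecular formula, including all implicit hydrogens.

C12H13NO4S

Walk through each heavy atom and fill implicit hydrogens from standard valence (C 4, N 3, O 2, S 2, halogen 1):
  atom 1: S, bond orders sum to 1 (valence 2) → 1 H
  atom 2: C, bond orders sum to 4 (valence 4) → 0 H
  atom 3: C, bond orders sum to 4 (valence 4) → 0 H
  atom 4: C, bond orders sum to 4 (valence 4) → 0 H
  atom 5: C, bond orders sum to 1 (valence 4) → 3 H
  atom 6: O, bond orders sum to 2 (valence 2) → 0 H
  atom 7: C, bond orders sum to 4 (valence 4) → 0 H
  atom 8: C, bond orders sum to 2 (valence 4) → 2 H
  atom 9: C, bond orders sum to 1 (valence 4) → 3 H
  atom 10: C, bond orders sum to 4 (valence 4) → 0 H
  atom 11: C, bond orders sum to 3 (valence 4) → 1 H
  atom 12: O, bond orders sum to 2 (valence 2) → 0 H
  atom 13: N, bond orders sum to 3 (valence 3) → 0 H
  atom 14: C, bond orders sum to 4 (valence 4) → 0 H
  atom 15: C, bond orders sum to 4 (valence 4) → 0 H
  atom 16: O, bond orders sum to 2 (valence 2) → 0 H
  atom 17: O, bond orders sum to 2 (valence 2) → 0 H
  atom 18: C, bond orders sum to 1 (valence 4) → 3 H
Totals → C:12, H:13, N:1, O:4, S:1.
In Hill order: C12H13NO4S.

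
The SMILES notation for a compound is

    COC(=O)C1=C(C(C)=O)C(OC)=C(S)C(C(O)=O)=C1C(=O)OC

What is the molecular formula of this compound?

C14H14O8S

Walk through each heavy atom and fill implicit hydrogens from standard valence (C 4, N 3, O 2, S 2, halogen 1):
  atom 1: C, bond orders sum to 1 (valence 4) → 3 H
  atom 2: O, bond orders sum to 2 (valence 2) → 0 H
  atom 3: C, bond orders sum to 4 (valence 4) → 0 H
  atom 4: O, bond orders sum to 2 (valence 2) → 0 H
  atom 5: C, bond orders sum to 4 (valence 4) → 0 H
  atom 6: C, bond orders sum to 4 (valence 4) → 0 H
  atom 7: C, bond orders sum to 4 (valence 4) → 0 H
  atom 8: C, bond orders sum to 1 (valence 4) → 3 H
  atom 9: O, bond orders sum to 2 (valence 2) → 0 H
  atom 10: C, bond orders sum to 4 (valence 4) → 0 H
  atom 11: O, bond orders sum to 2 (valence 2) → 0 H
  atom 12: C, bond orders sum to 1 (valence 4) → 3 H
  atom 13: C, bond orders sum to 4 (valence 4) → 0 H
  atom 14: S, bond orders sum to 1 (valence 2) → 1 H
  atom 15: C, bond orders sum to 4 (valence 4) → 0 H
  atom 16: C, bond orders sum to 4 (valence 4) → 0 H
  atom 17: O, bond orders sum to 1 (valence 2) → 1 H
  atom 18: O, bond orders sum to 2 (valence 2) → 0 H
  atom 19: C, bond orders sum to 4 (valence 4) → 0 H
  atom 20: C, bond orders sum to 4 (valence 4) → 0 H
  atom 21: O, bond orders sum to 2 (valence 2) → 0 H
  atom 22: O, bond orders sum to 2 (valence 2) → 0 H
  atom 23: C, bond orders sum to 1 (valence 4) → 3 H
Totals → C:14, H:14, O:8, S:1.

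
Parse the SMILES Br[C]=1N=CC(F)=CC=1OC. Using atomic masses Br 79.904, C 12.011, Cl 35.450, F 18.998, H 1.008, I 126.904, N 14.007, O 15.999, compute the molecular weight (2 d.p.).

First, the molecular formula is C6H5BrFNO (counting implicit H from valence).
  Br: 1 × 79.904 = 79.904
  C: 6 × 12.011 = 72.066
  F: 1 × 18.998 = 18.998
  H: 5 × 1.008 = 5.040
  N: 1 × 14.007 = 14.007
  O: 1 × 15.999 = 15.999
Sum: 1×79.904 + 6×12.011 + 1×18.998 + 5×1.008 + 1×14.007 + 1×15.999 = 206.014 → 206.01 g/mol.

206.01 g/mol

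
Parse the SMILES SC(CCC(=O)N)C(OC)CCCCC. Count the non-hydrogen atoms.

15

Every atom symbol written in the SMILES (organic subset) is one heavy atom; implicit H are not written.
Heavy atoms by element → C:11, N:1, O:2, S:1.
Total: 15.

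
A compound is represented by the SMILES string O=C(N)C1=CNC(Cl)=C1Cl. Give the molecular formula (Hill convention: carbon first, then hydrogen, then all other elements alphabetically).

Walk through each heavy atom and fill implicit hydrogens from standard valence (C 4, N 3, O 2, S 2, halogen 1):
  atom 1: O, bond orders sum to 2 (valence 2) → 0 H
  atom 2: C, bond orders sum to 4 (valence 4) → 0 H
  atom 3: N, bond orders sum to 1 (valence 3) → 2 H
  atom 4: C, bond orders sum to 4 (valence 4) → 0 H
  atom 5: C, bond orders sum to 3 (valence 4) → 1 H
  atom 6: N, bond orders sum to 2 (valence 3) → 1 H
  atom 7: C, bond orders sum to 4 (valence 4) → 0 H
  atom 8: Cl (halogen, monovalent) → 0 H
  atom 9: C, bond orders sum to 4 (valence 4) → 0 H
  atom 10: Cl (halogen, monovalent) → 0 H
Totals → C:5, H:4, Cl:2, N:2, O:1.
In Hill order: C5H4Cl2N2O.

C5H4Cl2N2O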